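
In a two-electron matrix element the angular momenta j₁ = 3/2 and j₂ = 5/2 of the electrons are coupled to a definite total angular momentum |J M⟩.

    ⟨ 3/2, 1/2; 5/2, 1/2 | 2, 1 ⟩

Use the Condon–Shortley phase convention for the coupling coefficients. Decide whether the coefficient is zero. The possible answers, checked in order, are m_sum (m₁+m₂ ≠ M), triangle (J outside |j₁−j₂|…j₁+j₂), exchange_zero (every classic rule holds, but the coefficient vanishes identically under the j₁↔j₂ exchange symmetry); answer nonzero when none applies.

nonzero

m-sum: m₁+m₂ = 1/2+1/2 = 1, M = 1  ✓
triangle: |j₁−j₂| = 1 ≤ J = 2 ≤ j₁+j₂ = 4  ✓
exchange: j₁≠j₂ or m₁≠m₂ — the exchange symmetry imposes no constraint here
value check: CG = −√(25/84) = -0.545545 ≠ 0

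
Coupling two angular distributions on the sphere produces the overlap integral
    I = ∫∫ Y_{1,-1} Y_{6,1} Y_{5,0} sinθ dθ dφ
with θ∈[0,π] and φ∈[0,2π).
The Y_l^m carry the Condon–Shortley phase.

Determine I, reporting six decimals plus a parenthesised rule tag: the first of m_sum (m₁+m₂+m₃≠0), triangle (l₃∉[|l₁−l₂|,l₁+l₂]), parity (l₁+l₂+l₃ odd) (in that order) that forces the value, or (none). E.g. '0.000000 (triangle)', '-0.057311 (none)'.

Rules hold: Σm=0, L=12 even, 5≤5≤7.
N = 3·13·11 = 429
Δ = 2!·0!·10!/13! = 1/858
Racah Σ t=1..1: t=1:−1/14400 = -1/14400
⇒ 3j(1 6 5; 0 0 0)² = 6/143, sgn +1
Racah Σ t=2..2: t=2:+1/28800 = 1/28800
⇒ 3j(1 6 5; -1 1 0)² = 7/286, sgn -1
4πI² = N·(3j₀)²·(3jₘ)² = 63/143
I = -1·√(0.440559/4π) = -0.18723944
No selection rule forces the value: the integral is nonzero (none).

-0.187239 (none)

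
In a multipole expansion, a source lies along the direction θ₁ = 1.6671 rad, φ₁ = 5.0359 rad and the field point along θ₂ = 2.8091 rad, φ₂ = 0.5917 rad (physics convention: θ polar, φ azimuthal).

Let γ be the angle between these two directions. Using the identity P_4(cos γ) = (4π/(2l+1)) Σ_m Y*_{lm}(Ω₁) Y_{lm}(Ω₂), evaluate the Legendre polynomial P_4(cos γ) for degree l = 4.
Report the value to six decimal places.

Term-by-term m-sum for l=4 (normalisation 4π/9 = 1.396263):
  [-4]  conj(Y_{4,-4})(Ω₁) = (0.118689, 0.417858) ; Y_{4,-4}(Ω₂) = (-0.003589, -0.003514) ; Δ = (0.001042, -0.001917)
  [-3]  conj(Y_{4,-3})(Ω₁) = (0.097941, -0.067043) ; Y_{4,-3}(Ω₂) = (0.008347, 0.040286) ; Δ = (0.003518, 0.003386)
  [-2]  conj(Y_{4,-2})(Ω₁) = (0.247328, 0.186860) ; Y_{4,-2}(Ω₂) = (0.070742, -0.173380) ; Δ = (0.049894, -0.029663)
  [-1]  conj(Y_{4,-1})(Ω₁) = (0.042251, -0.126012) ; Y_{4,-1}(Ω₂) = (-0.394234, 0.264934) ; Δ = (0.016728, 0.060872)
  [+0]  conj(Y_{4,0})(Ω₁) = (0.288331, -0.000000) ; Y_{4,0}(Ω₂) = (0.437505, 0.000000) ; Δ = (0.126146, 0.000000)
  [+1]  conj(Y_{4,1})(Ω₁) = (-0.042251, -0.126012) ; Y_{4,1}(Ω₂) = (0.394234, 0.264934) ; Δ = (0.016728, -0.060872)
  [+2]  conj(Y_{4,2})(Ω₁) = (0.247328, -0.186860) ; Y_{4,2}(Ω₂) = (0.070742, 0.173380) ; Δ = (0.049894, 0.029663)
  [+3]  conj(Y_{4,3})(Ω₁) = (-0.097941, -0.067043) ; Y_{4,3}(Ω₂) = (-0.008347, 0.040286) ; Δ = (0.003518, -0.003386)
  [+4]  conj(Y_{4,4})(Ω₁) = (0.118689, -0.417858) ; Y_{4,4}(Ω₂) = (-0.003589, 0.003514) ; Δ = (0.001042, 0.001917)
Σ over m = (0.268512, -0.000000); ×(4π/9) → (0.374914, -0.000000). Real part: 0.374914

0.374914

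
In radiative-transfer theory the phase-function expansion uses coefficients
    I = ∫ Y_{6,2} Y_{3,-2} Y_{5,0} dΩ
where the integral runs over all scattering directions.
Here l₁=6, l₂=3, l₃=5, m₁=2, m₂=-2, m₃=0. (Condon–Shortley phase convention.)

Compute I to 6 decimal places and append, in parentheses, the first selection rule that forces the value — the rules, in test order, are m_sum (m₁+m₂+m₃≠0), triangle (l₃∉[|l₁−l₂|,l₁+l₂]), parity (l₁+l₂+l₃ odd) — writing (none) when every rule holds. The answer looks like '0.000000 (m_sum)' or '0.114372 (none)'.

Checks pass: Σm=0; 14 even; l₃=5∈[3,9].
(2·6+1)(2·3+1)(2·5+1) = 1001
Δ: 4! 8! 2! / 15! → 1/675675
sum: t=1:−1/8640 t=2:+1/2304 t=3:−1/8640 = 7/34560
3j²(6 3 5; 0 0 0) = Δ·Π!·Σ² = 7/429  (sign -1)
sum: t=0:+1/13824 t=1:−1/8640 = -1/23040
3j²(6 3 5; 2 -2 0) = Δ·Π!·Σ² = 2/429  (sign +1)
combine: 4πI² = 1001·7/429·2/429 = 98/1287
take √, sign -1: I = -0.07784287
No selection rule forces the value: the integral is nonzero (none).

-0.077843 (none)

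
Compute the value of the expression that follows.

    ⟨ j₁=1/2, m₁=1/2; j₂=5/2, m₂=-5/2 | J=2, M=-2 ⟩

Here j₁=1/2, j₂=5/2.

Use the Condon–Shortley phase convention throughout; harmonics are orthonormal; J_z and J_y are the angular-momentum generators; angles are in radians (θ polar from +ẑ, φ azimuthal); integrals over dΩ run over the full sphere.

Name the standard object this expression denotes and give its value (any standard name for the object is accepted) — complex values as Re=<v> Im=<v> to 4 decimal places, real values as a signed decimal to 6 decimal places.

Clebsch–Gordan coefficient, +√(5/6) ≈ +0.912871

This is a Clebsch–Gordan (vector-coupling) coefficient.
√[5·1!0!4!/6! · 1!0!0!5!0!4!] = √(480)
  +(−1)^0/∏(0,1,0,0,0,4)! = 1/24  (running 1/24)
⟨..|..⟩ = √(480)·(1/24) = +0.912871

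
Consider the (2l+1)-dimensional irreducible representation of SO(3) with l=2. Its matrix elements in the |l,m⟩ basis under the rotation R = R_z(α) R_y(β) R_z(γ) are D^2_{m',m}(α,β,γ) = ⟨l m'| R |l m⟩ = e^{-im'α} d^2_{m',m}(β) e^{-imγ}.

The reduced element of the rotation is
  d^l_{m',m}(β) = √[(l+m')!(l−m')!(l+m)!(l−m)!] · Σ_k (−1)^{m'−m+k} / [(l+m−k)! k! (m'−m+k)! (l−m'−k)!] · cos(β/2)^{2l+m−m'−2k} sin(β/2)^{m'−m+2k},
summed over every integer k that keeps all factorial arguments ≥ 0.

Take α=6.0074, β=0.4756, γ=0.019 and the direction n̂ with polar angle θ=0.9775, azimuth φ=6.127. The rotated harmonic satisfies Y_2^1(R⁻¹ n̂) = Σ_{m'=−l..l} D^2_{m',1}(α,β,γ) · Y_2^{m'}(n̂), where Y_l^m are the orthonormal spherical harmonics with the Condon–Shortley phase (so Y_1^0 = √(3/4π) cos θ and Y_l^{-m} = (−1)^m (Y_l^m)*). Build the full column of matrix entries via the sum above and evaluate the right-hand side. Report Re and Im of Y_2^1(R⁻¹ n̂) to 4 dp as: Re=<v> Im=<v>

Re=-0.3225 Im=-0.0607

Need the full column D^2_{m',1} for m'=−2..2 at α=6.0074, β=0.4756, γ=0.0190.
cos(β/2)=0.971859, sin(β/2)=0.235565
d^2_{-2,1}: single k=3 term ⇒ +0.025408;  D = +0.021383-0.013723i
d^2_{-1,1}: k∈[2..3] ⇒ +0.157235 -0.003079 = +0.154156;  D = +0.147506-0.044788i
d^2_{0,1}: k∈[1..2] ⇒ +0.529658 -0.031118 = +0.498540;  D = +0.498450-0.009472i
d^2_{1,1}: k∈[0..1] ⇒ +0.892097 -0.157235 = +0.734862;  D = +0.710767+0.186635i
d^2_{2,1}: single k=0 term ⇒ -0.432464;  D = -0.372570-0.219584i
Y_2^{m'}(θ=0.9775,φ=6.127) and Σ D·Y over m':
  (+0.0214-0.0137i)·(+0.2527+0.0816i)  (+0.1475-0.0448i)·(+0.3538+0.0557i)  (+0.4985-0.0095i)·(-0.0196+0.0000i)  (+0.7108+0.1866i)·(-0.3538+0.0557i)  (-0.3726-0.2196i)·(+0.2527-0.0816i)
Y_2^1(R⁻¹ n̂) = -0.322477-0.060676i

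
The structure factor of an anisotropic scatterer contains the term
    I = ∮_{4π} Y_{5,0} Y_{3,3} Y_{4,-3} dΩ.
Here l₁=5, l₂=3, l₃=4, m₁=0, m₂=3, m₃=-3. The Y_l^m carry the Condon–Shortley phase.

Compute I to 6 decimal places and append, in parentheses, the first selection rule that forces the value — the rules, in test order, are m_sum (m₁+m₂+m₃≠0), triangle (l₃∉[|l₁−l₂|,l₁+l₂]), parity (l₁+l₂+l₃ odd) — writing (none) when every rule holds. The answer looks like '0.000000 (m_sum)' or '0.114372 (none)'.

Checks pass: Σm=0; 12 even; l₃=4∈[2,8].
(2·5+1)(2·3+1)(2·4+1) = 693
Δ: 4! 6! 2! / 13! → 1/180180
sum: t=1:−1/576 t=2:+1/144 t=3:−1/576 = 1/288
3j²(5 3 4; 0 0 0) = Δ·Π!·Σ² = 20/1001  (sign +1)
sum: t=4:+1/5760 = 1/5760
3j²(5 3 4; 0 3 -3) = Δ·Π!·Σ² = 5/572  (sign -1)
combine: 4πI² = 693·20/1001·5/572 = 225/1859
take √, sign -1: I = -0.09814013
No selection rule forces the value: the integral is nonzero (none).

-0.098140 (none)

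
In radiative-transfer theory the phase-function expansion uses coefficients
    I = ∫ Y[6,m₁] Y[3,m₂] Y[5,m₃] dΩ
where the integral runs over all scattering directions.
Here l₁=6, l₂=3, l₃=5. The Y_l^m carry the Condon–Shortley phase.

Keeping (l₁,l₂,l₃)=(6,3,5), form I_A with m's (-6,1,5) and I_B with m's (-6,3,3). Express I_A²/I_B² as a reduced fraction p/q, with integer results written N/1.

3/1

Shared (l₁,l₂,l₃)=(6,3,5): N and (l;000)² cancel in I_A²/I_B².
A: Δ = 4!·8!·2!/15! = 1/675675; Racah Σ t=4..4: t=4:+1/1935360 = 1/1935360; ⇒ 3j(6 3 5; -6 1 5)² = 3/91, sgn +1
B: Δ = 4!·8!·2!/15! = 1/675675; Racah Σ t=4..4: t=4:+1/1935360 = 1/1935360; ⇒ 3j(6 3 5; -6 3 3)² = 1/91, sgn +1
I_A²/I_B² = (3/91)/(1/91) = 3/1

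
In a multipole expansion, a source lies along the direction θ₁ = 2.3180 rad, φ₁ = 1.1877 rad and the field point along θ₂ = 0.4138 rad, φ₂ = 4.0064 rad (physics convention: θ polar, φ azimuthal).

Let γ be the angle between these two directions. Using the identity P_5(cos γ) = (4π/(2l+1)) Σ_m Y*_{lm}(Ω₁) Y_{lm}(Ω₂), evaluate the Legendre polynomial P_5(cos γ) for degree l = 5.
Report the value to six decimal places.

Expand P_5 via completeness: Σ_{m} conj(Y_{5,m}) at Ω₁ times Y_{5,m} at Ω₂ —
  m=-5: (0.09281 - 0.03332j) × (0.00185 - 0.00452j) = 0.00002 - 0.00048j  (running Σ = 0.00002 - 0.00048j)
  m=-4: (-0.01109 + 0.28866j) × (-0.03337 + 0.01097j) = -0.00280 - 0.00975j  (running Σ = -0.00278 - 0.01023j)
  m=-3: (-0.39338 - 0.17638j) × (0.12570 + 0.07658j) = -0.03594 - 0.05230j  (running Σ = -0.03872 - 0.06253j)
  m=-2: (0.17218 - 0.16569j) × (-0.06011 - 0.37529j) = -0.07253 - 0.05466j  (running Σ = -0.11125 - 0.11719j)
  m=-1: (-0.08664 - 0.21499j) × (-0.33604 + 0.39415j) = 0.11385 + 0.03810j  (running Σ = 0.00260 - 0.07909j)
  m=0: (0.30926 + 0.00000j) × (0.06348 + 0.00000j) = 0.01963 + 0.00000j  (running Σ = 0.02224 - 0.07909j)
  m=1: (0.08664 - 0.21499j) × (0.33604 + 0.39415j) = 0.11385 - 0.03810j  (running Σ = 0.13609 - 0.11719j)
  m=2: (0.17218 + 0.16569j) × (-0.06011 + 0.37529j) = -0.07253 + 0.05466j  (running Σ = 0.06356 - 0.06253j)
  m=3: (0.39338 - 0.17638j) × (-0.12570 + 0.07658j) = -0.03594 + 0.05230j  (running Σ = 0.02762 - 0.01023j)
  m=4: (-0.01109 - 0.28866j) × (-0.03337 - 0.01097j) = -0.00280 + 0.00975j  (running Σ = 0.02482 - 0.00048j)
  m=5: (-0.09281 - 0.03332j) × (-0.00185 - 0.00452j) = 0.00002 + 0.00048j  (running Σ = 0.02484 + 0.00000j)
Σ over m = 0.02484 + 0.00000j; ×(4π/11) → 0.02838 + 0.00000j. Real part: 0.028377

0.028377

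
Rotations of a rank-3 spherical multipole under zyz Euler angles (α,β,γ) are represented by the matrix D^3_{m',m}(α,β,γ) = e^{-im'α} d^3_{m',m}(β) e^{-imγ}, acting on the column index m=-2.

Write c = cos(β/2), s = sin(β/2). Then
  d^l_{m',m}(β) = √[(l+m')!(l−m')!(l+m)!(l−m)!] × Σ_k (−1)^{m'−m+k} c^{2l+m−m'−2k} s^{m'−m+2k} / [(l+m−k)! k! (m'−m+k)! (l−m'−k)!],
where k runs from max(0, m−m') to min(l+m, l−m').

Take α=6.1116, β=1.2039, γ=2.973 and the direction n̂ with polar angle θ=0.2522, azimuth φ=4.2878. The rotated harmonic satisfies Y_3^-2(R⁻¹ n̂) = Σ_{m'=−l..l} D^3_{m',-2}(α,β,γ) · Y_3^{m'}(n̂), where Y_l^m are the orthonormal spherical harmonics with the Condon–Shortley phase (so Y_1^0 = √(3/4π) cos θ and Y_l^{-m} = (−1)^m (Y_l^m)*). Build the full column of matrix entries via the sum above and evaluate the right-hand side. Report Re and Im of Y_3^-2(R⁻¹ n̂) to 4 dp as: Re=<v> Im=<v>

Re=0.1792 Im=-0.2029

Need the full column D^3_{m',-2} for m'=−3..3 at α=6.1116, β=1.2039, γ=2.9730.
cos(β/2)=0.824233, sin(β/2)=0.566251
d^3_{-3,-2}: single k=1 term ⇒ +0.527636;  D = +0.347461-0.397078i
d^3_{-2,-2}: k∈[0..1] ⇒ +0.313545 -0.739925 = -0.426380;  D = -0.331446+0.268223i
d^3_{-1,-2}: k∈[0..1] ⇒ -0.681175 +0.642993 = -0.038182;  D = -0.033346+0.018599i
d^3_{0,-2}: k∈[0..1] ⇒ +0.810547 -0.382557 = +0.427990;  D = +0.403890-0.141593i
d^3_{1,-2}: k∈[0..1] ⇒ -0.642993 +0.151738 = -0.491255;  D = -0.484535+0.080981i
d^3_{2,-2}: k∈[0..1] ⇒ +0.349225 -0.032965 = +0.316260;  D = +0.316254+0.001893i
d^3_{3,-2}: single k=0 term ⇒ -0.117536;  D = -0.115688-0.020761i
Y_3^{m'}(θ=0.2522,φ=4.2878) and Σ D·Y over m':
  (+0.3475-0.3971i)·(+0.0062-0.0019i)  (-0.3314+0.2682i)·(-0.0407-0.0463i)  (-0.0333+0.0186i)·(-0.1225+0.2711i)  (+0.4039-0.1416i)·(+0.6102+0.0000i)  (-0.4845+0.0810i)·(+0.1225+0.2711i)  (+0.3163+0.0019i)·(-0.0407+0.0463i)  (-0.1157-0.0208i)·(-0.0062-0.0019i)
Y_3^-2(R⁻¹ n̂) = +0.179204-0.202940i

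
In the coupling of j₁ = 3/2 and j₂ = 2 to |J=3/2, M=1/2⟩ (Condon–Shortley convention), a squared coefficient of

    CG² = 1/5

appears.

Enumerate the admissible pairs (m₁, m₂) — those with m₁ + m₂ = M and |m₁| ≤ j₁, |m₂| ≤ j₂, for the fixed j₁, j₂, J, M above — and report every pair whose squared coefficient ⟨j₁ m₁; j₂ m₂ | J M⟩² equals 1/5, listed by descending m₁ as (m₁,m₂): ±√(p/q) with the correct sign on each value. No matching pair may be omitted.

Admissible pairs with m₁+m₂ = M = 1/2: (-3/2,2), (-1/2,1), (1/2,0), (3/2,-1)
  (m₁,m₂)=(3/2,-1): CG² = 2/5, CG = +√(2/5)
  (m₁,m₂)=(1/2,0): CG² = 1/5, CG = −√(1/5)   ← matches the target
  (m₁,m₂)=(-1/2,1): CG² = 0/1, CG = 0
  (m₁,m₂)=(-3/2,2): CG² = 2/5, CG = +√(2/5)
Pairs with CG² = 1/5: (1/2,0): −√(1/5)

(1/2,0): −√(1/5)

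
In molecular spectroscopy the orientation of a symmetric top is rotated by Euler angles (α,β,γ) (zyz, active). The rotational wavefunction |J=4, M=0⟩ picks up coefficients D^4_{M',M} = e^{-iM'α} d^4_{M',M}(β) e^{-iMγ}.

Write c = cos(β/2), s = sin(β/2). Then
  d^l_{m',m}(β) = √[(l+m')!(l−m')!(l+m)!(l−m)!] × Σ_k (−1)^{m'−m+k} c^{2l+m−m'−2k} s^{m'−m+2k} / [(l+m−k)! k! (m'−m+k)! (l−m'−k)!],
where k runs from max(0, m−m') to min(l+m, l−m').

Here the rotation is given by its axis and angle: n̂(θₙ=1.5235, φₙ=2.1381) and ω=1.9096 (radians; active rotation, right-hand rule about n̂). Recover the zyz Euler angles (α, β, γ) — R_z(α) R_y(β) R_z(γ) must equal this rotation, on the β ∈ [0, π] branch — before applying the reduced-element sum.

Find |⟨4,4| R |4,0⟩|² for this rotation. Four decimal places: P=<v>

Axis–angle → zyz. n̂ = (sinθₙcosφₙ, sinθₙsinφₙ, cosθₙ) = (-0.536759, +0.842410, +0.047279), ω = 1.9096.
R = I cosω + sinω [n̂]ₓ + (1−cosω) n̂n̂ᵀ gives
  R = [+0.051507, -0.647045, +0.760710; -0.557863, +0.613155, +0.559311; -0.828333, -0.453181, -0.329381]
β = atan2(√(R₁₃²+R₂₃²), R₃₃) = 1.906444; α = atan2(R₂₃, R₁₃) mod 2π = 0.633994; γ = atan2(R₃₂, −R₃₁) mod 2π = 5.782572
First d^4_{4,0}(β=1.9064), then the phase factors e^{-i(4)α} and e^{-i(0)γ}:
c=cos(1.906444/2)=0.579059, s=sin(1.906444/2)=0.815285; N=√[40320·1·24·24]=4819.161753
k: max(0,(0)−(4))=0 … min(4+(0),4−(4))=0
  k=0: (−1)^4·4819.1618/(576)·0.5791^4·0.8153^4 = +0.415604
d^4_{4,0}(1.9064) = +0.415604
|D^4_{4,0}|² = |d^4_{4,0}(β)|² = (+0.415604)² = 0.172727 (the z-rotation phases have unit modulus)

P=0.1727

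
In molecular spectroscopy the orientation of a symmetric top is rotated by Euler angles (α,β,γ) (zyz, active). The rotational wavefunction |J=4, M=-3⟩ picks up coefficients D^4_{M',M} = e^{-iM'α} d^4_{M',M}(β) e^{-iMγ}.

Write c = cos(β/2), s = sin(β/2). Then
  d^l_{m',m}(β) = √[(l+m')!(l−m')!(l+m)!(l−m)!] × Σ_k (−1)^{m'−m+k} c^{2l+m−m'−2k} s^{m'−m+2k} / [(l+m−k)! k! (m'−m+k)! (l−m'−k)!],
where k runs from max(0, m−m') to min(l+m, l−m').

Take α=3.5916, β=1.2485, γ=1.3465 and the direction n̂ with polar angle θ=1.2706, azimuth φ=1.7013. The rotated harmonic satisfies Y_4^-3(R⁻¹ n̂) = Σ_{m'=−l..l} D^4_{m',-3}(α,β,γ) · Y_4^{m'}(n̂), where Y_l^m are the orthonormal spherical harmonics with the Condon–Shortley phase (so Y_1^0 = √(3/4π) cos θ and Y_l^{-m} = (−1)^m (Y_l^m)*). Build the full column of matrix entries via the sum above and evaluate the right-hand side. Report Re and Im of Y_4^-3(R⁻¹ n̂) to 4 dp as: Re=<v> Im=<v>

Re=0.1978 Im=0.1093

Need the full column D^4_{m',-3} for m'=−4..4 at α=3.5916, β=1.2485, γ=1.3465.
cos(β/2)=0.811402, sin(β/2)=0.584489
d^4_{-4,-3}: single k=1 term ⇒ +0.382801;  D = +0.345741-0.164315i
d^4_{-3,-3}: k∈[0..1] ⇒ +0.187883 -0.682443 = -0.494560;  D = +0.309872-0.385446i
d^4_{-2,-3}: k∈[0..1] ⇒ -0.506398 +0.788304 = +0.281906;  D = +0.063479-0.274666i
d^4_{-1,-3}: k∈[0..1] ⇒ +0.773817 -0.669218 = +0.104599;  D = +0.023121+0.102012i
d^4_{0,-3}: k∈[0..1] ⇒ -0.830945 +0.431175 = -0.399771;  D = +0.249156+0.312630i
d^4_{1,-3}: k∈[0..1] ⇒ +0.669218 -0.208353 = +0.460865;  D = +0.415405+0.199589i
d^4_{2,-3}: k∈[0..1] ⇒ -0.409048 +0.070751 = -0.338297;  D = +0.338296-0.000713i
d^4_{3,-3}: k∈[0..1] ⇒ +0.183750 -0.013621 = +0.170129;  D = +0.153035-0.074324i
d^4_{4,-3}: single k=0 term ⇒ -0.053483;  D = +0.033157-0.041965i
Y_4^{m'}(θ=1.2706,φ=1.7013) and Σ D·Y over m':
  (+0.3457-0.1643i)·(+0.3194-0.1838i)  (+0.3099-0.3854i)·(+0.1231+0.2982i)  (+0.0635-0.2747i)·(+0.1144-0.0306i)  (+0.0231+0.1020i)·(+0.0415+0.3164i)  (+0.2492+0.3126i)·(+0.0682+0.0000i)  (+0.4154+0.1996i)·(-0.0415+0.3164i)  (+0.3383-0.0007i)·(+0.1144+0.0306i)  (+0.1530-0.0743i)·(-0.1231+0.2982i)  (+0.0332-0.0420i)·(+0.3194+0.1838i)
Y_4^-3(R⁻¹ n̂) = +0.197845+0.109321i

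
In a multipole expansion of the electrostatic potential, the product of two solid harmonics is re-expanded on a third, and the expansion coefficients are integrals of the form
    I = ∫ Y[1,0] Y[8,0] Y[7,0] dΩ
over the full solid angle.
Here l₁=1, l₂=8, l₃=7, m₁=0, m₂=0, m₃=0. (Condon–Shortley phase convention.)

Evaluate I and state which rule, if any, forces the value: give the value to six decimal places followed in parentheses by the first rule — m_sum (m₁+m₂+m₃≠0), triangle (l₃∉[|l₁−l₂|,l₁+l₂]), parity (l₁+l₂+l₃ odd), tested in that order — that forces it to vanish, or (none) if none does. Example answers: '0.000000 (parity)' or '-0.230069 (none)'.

0.244780 (none)

m-sum 0 ✓  L=16 even ✓  7≤7≤9 ✓
Π(2lᵢ+1) = 3×17×15 = 765
triangle coeff Δ(1,8,7) = 1/2040
Σ_t [1,1]: t=1:−1/25401600 = -1/25401600
(3j)²=8/255 [(1 8 7; 0 0 0)], sign=+1
(m-triple is (0,0,0) — same symbol as above.)
⇒ 4πI² = 64/85
I = (+1)√(64/85/(4π)) = 0.24477981
No selection rule forces the value: the integral is nonzero (none).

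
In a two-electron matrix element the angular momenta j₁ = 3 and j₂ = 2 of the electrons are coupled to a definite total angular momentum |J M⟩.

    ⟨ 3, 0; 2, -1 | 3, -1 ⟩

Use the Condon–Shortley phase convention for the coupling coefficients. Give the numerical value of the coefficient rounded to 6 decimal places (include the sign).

−√(1/30) = -0.182574

j₁+j₂−J=2  J+j₁−j₂=4  J−j₁+j₂=2  j₁+j₂+J+1=9
(j₁±m₁, j₂±m₂, J±M) = (3,3,1,3,2,4)
P² = 96/5
sum k=0..1:
  [0] +1/12 = 1/12
  [1] −1/8 = -1/8
S = -1/24
C² = P²·S² = 1/30 ; C = -0.182574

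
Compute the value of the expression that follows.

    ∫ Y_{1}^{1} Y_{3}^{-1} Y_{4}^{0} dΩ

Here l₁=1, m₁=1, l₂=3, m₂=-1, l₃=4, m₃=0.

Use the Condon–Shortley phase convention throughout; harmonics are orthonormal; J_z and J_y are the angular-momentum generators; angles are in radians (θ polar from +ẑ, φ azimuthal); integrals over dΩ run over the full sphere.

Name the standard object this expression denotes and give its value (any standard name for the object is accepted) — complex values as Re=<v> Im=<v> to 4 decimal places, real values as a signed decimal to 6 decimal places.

Gaunt coefficient, +0.150786

This is a Gaunt coefficient — the integral of a triple product of spherical harmonics over the sphere.
Checks pass: Σm=0; 8 even; l₃=4∈[2,4].
(2·1+1)(2·3+1)(2·4+1) = 189
Δ: 0! 2! 6! / 9! → 1/252
sum: t=0:+1/36 = 1/36
3j²(1 3 4; 0 0 0) = Δ·Π!·Σ² = 4/63  (sign +1)
sum: t=0:+1/96 = 1/96
3j²(1 3 4; 1 -1 0) = Δ·Π!·Σ² = 1/42  (sign +1)
combine: 4πI² = 189·4/63·1/42 = 2/7
take √, sign +1: I = 0.15078601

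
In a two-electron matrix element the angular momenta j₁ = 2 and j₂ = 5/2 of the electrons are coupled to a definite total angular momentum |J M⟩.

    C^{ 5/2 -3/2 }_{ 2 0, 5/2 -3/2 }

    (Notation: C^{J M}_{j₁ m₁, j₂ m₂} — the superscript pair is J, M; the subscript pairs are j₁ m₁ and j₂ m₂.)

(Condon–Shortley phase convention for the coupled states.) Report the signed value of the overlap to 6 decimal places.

−√(1/70) ≈ -0.119523

j₁+j₂−J=2  J+j₁−j₂=2  J−j₁+j₂=3  j₁+j₂+J+1=8
(j₁±m₁, j₂±m₂, J±M) = (2,2,1,4,1,4)
P² = 288/35
sum k=0..1:
  [0] +1/8 = 1/8
  [1] −1/6 = -1/6
S = -1/24
C² = P²·S² = 1/70 ; C = -0.119523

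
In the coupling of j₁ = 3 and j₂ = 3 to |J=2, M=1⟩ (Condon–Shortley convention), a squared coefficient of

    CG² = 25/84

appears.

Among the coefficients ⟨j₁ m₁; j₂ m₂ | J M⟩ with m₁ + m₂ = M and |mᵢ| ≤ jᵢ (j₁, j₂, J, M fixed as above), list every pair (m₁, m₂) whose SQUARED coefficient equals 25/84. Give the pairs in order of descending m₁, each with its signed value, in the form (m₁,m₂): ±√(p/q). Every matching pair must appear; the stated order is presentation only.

(3,-2): +√(25/84); (-2,3): +√(25/84)

Admissible pairs with m₁+m₂ = M = 1: (-2,3), (-1,2), (0,1), (1,0), (2,-1), (3,-2)
  (m₁,m₂)=(3,-2): CG² = 25/84, CG = +√(25/84)   ← matches the target
  (m₁,m₂)=(2,-1): CG² = 5/28, CG = −√(5/28)
  (m₁,m₂)=(1,0): CG² = 1/42, CG = +√(1/42)
  (m₁,m₂)=(0,1): CG² = 1/42, CG = +√(1/42)
  (m₁,m₂)=(-1,2): CG² = 5/28, CG = −√(5/28)
  (m₁,m₂)=(-2,3): CG² = 25/84, CG = +√(25/84)   ← matches the target
Pairs with CG² = 25/84: (3,-2): +√(25/84); (-2,3): +√(25/84)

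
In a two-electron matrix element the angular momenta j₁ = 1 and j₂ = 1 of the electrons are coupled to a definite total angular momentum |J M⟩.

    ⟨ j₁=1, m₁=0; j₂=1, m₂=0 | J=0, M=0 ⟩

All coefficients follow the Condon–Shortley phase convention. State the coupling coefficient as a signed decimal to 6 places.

triangle: 2!×0!×0!/3! = 2/6
(j±m)!: 1!×1!×1!×1!×0!×0! = 1
prefactor² = (2J+1)×Δ×N² = 1/3
  k=1: −1/(1!×1!×0!×0!×0!×0!) = -1
Σ = -1  ⇒  CG² = 1/3×(-1)² = 1/3
CG = −√(1/3) = -0.577350

−√(1/3) = -0.577350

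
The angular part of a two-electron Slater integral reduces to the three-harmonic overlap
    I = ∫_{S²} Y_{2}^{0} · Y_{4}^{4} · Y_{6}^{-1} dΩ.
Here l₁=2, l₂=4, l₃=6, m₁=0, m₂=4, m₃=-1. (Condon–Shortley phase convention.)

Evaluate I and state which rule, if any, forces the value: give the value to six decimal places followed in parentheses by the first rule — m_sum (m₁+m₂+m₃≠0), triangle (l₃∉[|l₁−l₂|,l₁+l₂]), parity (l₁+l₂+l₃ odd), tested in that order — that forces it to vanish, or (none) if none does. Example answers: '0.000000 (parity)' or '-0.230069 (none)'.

0.000000 (m_sum)

Σmᵢ = 3 ≠ 0, so the φ-integral vanishes; I = 0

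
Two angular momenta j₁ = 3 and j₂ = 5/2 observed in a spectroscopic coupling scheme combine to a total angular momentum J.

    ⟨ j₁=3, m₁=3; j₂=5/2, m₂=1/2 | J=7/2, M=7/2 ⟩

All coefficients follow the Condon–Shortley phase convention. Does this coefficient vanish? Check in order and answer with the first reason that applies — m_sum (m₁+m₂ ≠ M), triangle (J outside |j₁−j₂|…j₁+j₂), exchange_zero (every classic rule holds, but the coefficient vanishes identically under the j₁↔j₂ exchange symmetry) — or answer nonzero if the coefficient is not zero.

m-sum: m₁+m₂ = 3+1/2 = 7/2, M = 7/2  ✓
triangle: |j₁−j₂| = 1/2 ≤ J = 7/2 ≤ j₁+j₂ = 11/2  ✓
exchange: j₁≠j₂ or m₁≠m₂ — the exchange symmetry imposes no constraint here
value check: CG = +√(1/3) = +0.577350 ≠ 0

nonzero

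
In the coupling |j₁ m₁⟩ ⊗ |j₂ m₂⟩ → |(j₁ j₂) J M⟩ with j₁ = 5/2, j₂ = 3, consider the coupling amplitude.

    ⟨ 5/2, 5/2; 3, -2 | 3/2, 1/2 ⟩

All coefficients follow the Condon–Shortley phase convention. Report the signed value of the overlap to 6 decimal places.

+√(5/21) ≈ +0.487950

triangle: 4!*1!*2!/8! = 48/40320
(j±m)!: 5!*0!*1!*5!*2!*1! = 28800
prefactor² = (2J+1)*Δ*N² = 960/7
  k=0: +1/(0!*4!*0!*1!*1!*1!) = 1/24
Σ = 1/24  ⇒  CG² = 960/7*(1/24)² = 5/21
CG = +√(5/21) = +0.487950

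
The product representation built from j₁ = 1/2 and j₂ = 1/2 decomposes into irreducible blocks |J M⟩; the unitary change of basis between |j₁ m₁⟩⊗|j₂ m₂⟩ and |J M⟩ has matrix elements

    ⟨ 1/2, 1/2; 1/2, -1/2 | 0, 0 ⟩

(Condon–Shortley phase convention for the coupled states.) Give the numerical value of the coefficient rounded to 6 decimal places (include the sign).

+0.707107  (= +√(1/2))

√[1·1!0!0!/2! · 1!0!0!1!0!0!] = √(1/2)
  +(−1)^0/∏(0,1,0,0,0,0)! = 1  (running 1)
⟨..|..⟩ = √(1/2)·(1) = +0.707107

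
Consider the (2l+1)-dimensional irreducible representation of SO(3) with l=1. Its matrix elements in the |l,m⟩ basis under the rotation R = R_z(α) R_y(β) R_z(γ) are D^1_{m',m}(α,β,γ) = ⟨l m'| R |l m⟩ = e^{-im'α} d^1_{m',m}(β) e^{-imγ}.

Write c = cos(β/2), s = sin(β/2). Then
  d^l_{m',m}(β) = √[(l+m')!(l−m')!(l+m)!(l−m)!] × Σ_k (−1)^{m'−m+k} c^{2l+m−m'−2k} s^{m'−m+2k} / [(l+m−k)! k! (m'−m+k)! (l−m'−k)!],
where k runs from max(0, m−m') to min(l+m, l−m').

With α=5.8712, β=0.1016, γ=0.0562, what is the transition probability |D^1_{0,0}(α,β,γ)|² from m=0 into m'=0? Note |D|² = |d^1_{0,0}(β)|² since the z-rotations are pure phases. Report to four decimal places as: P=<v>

Split into d^1_{0,0}(β=0.1016) × two z-phases.
c=cos(0.101600/2)=0.998710, s=sin(0.101600/2)=0.050778; N=√[1·1·1·1]=1.000000
The bounds max(0,m−m')=0 and min(l+m,l−m')=1 give 2 terms
  k=0: (−1)^0·1.0000/(1)·0.9987^2·0.0508^0 = +0.997422
  k=1: (−1)^1·1.0000/(1)·0.9987^0·0.0508^2 = -0.002578
d^1_{0,0}(0.1016) = +0.997422 -0.002578 = +0.994843
|D^1_{0,0}|² = |d^1_{0,0}(β)|² = (+0.994843)² = 0.989713 (the z-rotation phases have unit modulus)

P=0.9897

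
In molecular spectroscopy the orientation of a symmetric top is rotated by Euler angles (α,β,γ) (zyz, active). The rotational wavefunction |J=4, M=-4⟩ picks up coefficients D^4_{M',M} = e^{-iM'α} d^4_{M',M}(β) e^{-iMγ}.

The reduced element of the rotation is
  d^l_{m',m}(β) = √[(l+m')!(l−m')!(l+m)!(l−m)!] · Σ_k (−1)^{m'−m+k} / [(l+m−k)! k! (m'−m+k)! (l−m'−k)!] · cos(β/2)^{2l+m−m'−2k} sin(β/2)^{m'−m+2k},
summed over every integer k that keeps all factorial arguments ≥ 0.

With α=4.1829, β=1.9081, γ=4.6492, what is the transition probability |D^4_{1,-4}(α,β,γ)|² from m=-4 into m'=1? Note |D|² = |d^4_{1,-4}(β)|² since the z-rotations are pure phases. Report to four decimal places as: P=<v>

First d^4_{1,-4}(β=1.9081), then the phase factors e^{-i(1)α} and e^{-i(-4)γ}:
With c≡cos(β/2)=0.578384 and s≡sin(β/2)=0.815765, N=[120·6·1·40320]^{1/2}=5387.986637
Admissible k: 0..0 (factorial args all ≥0)
  k=0: (−1)^5·5387.9866/(720)·0.5784^3·0.8158^5 = -0.523079
d^4_{1,-4}(1.9081) = -0.523079
|D^4_{1,-4}|² = |d^4_{1,-4}(β)|² = (-0.523079)² = 0.273612 (the z-rotation phases have unit modulus)

P=0.2736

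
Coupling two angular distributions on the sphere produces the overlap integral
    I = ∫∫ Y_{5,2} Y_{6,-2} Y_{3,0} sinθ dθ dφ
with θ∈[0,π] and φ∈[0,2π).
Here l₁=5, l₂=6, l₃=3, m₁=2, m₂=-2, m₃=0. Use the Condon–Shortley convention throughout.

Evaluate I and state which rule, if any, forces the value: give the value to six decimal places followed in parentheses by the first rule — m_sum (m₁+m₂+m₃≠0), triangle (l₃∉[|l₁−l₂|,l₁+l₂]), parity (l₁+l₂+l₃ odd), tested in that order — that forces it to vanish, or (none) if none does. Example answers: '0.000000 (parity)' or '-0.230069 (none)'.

m-sum 0 ✓  L=14 even ✓  1≤3≤11 ✓
Π(2lᵢ+1) = 11×13×7 = 1001
triangle coeff Δ(5,6,3) = 1/675675
Σ_t [3,5]: t=3:−1/8640 t=4:+1/2304 t=5:−1/8640 = 7/34560
(3j)²=7/429 [(5 6 3; 0 0 0)], sign=-1
Σ_t [1,3]: t=1:−1/60480 t=2:+1/5760 t=3:−1/8640 = 1/24192
(3j)²=8/3003 [(5 6 3; 2 -2 0)], sign=-1
⇒ 4πI² = 56/1287
I = (+1)√(56/1287/(4π)) = 0.05884368
No selection rule forces the value: the integral is nonzero (none).

0.058844 (none)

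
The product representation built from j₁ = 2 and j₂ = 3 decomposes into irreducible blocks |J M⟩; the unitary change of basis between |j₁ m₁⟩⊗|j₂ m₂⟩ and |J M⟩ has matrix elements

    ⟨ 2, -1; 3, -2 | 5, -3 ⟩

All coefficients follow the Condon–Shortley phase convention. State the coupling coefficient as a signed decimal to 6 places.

triangle: 0!×4!×6!/11! = 17280/39916800
(j±m)!: 1!×3!×1!×5!×2!×8! = 58060800
prefactor² = (2J+1)×Δ×N² = 276480
  k=0: +1/(0!×0!×3!×1!×1!×5!) = 1/720
Σ = 1/720  ⇒  CG² = 276480×(1/720)² = 8/15
CG = +√(8/15) = +0.730297

+√(8/15) = +0.730297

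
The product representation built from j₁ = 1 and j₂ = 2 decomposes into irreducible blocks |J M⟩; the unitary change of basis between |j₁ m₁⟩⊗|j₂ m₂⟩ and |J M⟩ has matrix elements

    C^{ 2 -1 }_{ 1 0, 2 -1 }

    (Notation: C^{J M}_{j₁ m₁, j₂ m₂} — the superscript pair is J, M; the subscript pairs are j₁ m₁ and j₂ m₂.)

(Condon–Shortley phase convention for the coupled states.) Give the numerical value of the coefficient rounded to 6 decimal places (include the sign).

+√(1/6) ≈ +0.408248

j₁+j₂−J=1  J+j₁−j₂=1  J−j₁+j₂=3  j₁+j₂+J+1=6
(j₁±m₁, j₂±m₂, J±M) = (1,1,1,3,1,3)
P² = 3/2
sum k=0..1:
  [0] +1/2 = 1/2
  [1] −1/6 = -1/6
S = 1/3
C² = P²·S² = 1/6 ; C = +0.408248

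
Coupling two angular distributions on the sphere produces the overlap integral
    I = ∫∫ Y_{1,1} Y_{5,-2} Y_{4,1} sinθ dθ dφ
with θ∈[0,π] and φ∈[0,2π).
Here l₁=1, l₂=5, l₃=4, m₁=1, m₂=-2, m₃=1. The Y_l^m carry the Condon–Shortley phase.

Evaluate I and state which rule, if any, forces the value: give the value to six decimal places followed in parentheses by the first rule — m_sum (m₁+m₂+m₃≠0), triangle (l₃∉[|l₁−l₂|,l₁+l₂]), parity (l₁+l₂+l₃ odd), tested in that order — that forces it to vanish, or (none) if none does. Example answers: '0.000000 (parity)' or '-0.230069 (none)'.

0.225034 (none)

m-sum 0 ✓  L=10 even ✓  4≤4≤6 ✓
Π(2lᵢ+1) = 3×11×9 = 297
triangle coeff Δ(1,5,4) = 1/495
Σ_t [1,1]: t=1:−1/576 = -1/576
(3j)²=5/99 [(1 5 4; 0 0 0)], sign=-1
Σ_t [0,0]: t=0:+1/1440 = 1/1440
(3j)²=7/165 [(1 5 4; 1 -2 1)], sign=-1
⇒ 4πI² = 7/11
I = (+1)√(7/11/(4π)) = 0.22503380
No selection rule forces the value: the integral is nonzero (none).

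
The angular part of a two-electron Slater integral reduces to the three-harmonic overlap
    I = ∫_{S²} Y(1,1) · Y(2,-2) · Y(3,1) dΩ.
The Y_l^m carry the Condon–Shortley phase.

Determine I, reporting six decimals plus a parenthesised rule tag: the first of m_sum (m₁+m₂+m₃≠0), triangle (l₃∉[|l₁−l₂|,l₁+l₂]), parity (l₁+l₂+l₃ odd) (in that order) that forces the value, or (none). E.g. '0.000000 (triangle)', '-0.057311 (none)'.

Checks pass: Σm=0; 6 even; l₃=3∈[1,3].
(2·1+1)(2·2+1)(2·3+1) = 105
Δ: 0! 2! 4! / 7! → 1/105
sum: t=0:+1/4 = 1/4
3j²(1 2 3; 0 0 0) = Δ·Π!·Σ² = 3/35  (sign -1)
sum: t=0:+1/48 = 1/48
3j²(1 2 3; 1 -2 1) = Δ·Π!·Σ² = 1/105  (sign +1)
combine: 4πI² = 105·3/35·1/105 = 3/35
take √, sign -1: I = -0.08258890
No selection rule forces the value: the integral is nonzero (none).

-0.082589 (none)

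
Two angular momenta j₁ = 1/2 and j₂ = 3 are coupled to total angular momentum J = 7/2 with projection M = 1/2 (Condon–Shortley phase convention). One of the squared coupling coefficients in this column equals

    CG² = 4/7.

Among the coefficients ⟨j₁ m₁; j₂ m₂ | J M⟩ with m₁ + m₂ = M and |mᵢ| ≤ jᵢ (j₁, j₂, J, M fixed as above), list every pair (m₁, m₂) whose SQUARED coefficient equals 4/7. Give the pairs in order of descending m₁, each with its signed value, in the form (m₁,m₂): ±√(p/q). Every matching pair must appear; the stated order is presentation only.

(1/2,0): +√(4/7)

Admissible pairs with m₁+m₂ = M = 1/2: (-1/2,1), (1/2,0)
  (m₁,m₂)=(1/2,0): CG² = 4/7, CG = +√(4/7)   ← matches the target
  (m₁,m₂)=(-1/2,1): CG² = 3/7, CG = +√(3/7)
Pairs with CG² = 4/7: (1/2,0): +√(4/7)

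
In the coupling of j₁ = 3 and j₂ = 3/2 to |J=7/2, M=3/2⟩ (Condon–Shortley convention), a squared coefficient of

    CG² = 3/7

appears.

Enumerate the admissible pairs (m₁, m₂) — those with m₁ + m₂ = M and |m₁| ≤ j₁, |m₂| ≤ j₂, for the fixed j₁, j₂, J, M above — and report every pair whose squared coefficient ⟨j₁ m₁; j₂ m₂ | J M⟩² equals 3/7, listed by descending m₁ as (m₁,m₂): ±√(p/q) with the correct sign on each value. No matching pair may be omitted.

(2,-1/2): +√(3/7)

Admissible pairs with m₁+m₂ = M = 3/2: (0,3/2), (1,1/2), (2,-1/2), (3,-3/2)
  (m₁,m₂)=(3,-3/2): CG² = 2/21, CG = +√(2/21)
  (m₁,m₂)=(2,-1/2): CG² = 3/7, CG = +√(3/7)   ← matches the target
  (m₁,m₂)=(1,1/2): CG² = 0/1, CG = 0
  (m₁,m₂)=(0,3/2): CG² = 10/21, CG = −√(10/21)
Pairs with CG² = 3/7: (2,-1/2): +√(3/7)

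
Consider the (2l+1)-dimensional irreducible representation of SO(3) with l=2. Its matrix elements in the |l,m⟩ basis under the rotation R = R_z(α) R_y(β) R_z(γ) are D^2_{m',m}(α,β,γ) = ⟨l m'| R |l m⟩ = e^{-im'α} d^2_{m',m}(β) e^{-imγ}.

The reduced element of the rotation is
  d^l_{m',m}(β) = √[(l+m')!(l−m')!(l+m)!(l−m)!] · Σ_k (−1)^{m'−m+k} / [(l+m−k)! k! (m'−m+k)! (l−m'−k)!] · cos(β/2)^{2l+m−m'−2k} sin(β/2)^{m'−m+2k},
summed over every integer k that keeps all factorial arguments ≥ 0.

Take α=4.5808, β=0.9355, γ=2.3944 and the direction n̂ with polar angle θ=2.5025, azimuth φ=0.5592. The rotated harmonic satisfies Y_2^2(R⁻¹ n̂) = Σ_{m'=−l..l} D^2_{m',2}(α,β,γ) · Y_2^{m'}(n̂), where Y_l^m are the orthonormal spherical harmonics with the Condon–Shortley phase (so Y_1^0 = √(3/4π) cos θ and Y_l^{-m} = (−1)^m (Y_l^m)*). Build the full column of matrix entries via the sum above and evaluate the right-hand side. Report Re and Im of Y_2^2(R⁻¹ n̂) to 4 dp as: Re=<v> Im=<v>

Need the full column D^2_{m',2} for m'=−2..2 at α=4.5808, β=0.9355, γ=2.3944.
cos(β/2)=0.892585, sin(β/2)=0.450879
d^2_{-2,2}: single k=4 term ⇒ +0.041328;  D = -0.013766-0.038967i
d^2_{-1,2}: single k=3 term ⇒ +0.163629;  D = +0.160102-0.033790i
d^2_{0,2}: single k=2 term ⇒ +0.396730;  D = +0.030285+0.395572i
d^2_{1,2}: single k=1 term ⇒ +0.641267;  D = -0.640291-0.035366i
d^2_{2,2}: single k=0 term ⇒ +0.634744;  D = +0.117861-0.623705i
Y_2^{m'}(θ=2.5025,φ=0.5592) and Σ D·Y over m':
  (-0.0138-0.0390i)·(+0.0601-0.1236i)  (+0.1601-0.0338i)·(-0.3135+0.1962i)  (+0.0303+0.3956i)·(+0.2942+0.0000i)  (-0.6403-0.0354i)·(+0.3135+0.1962i)  (+0.1179-0.6237i)·(+0.0601+0.1236i)
Y_2^2(R⁻¹ n̂) = -0.149933-0.001890i

Re=-0.1499 Im=-0.0019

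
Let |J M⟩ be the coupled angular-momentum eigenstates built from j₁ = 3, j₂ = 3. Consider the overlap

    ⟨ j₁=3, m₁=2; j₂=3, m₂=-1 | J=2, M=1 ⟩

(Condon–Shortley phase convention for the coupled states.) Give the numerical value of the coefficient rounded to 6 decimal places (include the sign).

√[5·4!2!2!/9! · 5!1!2!4!3!1!] = √(320/7)
  +(−1)^0/∏(0,4,1,2,1,0)! = 1/48  (running 1/48)
  +(−1)^1/∏(1,3,0,1,2,1)! = -1/12  (running -1/16)
⟨..|..⟩ = √(320/7)·(-1/16) = -0.422577

−√(5/28) ≈ -0.422577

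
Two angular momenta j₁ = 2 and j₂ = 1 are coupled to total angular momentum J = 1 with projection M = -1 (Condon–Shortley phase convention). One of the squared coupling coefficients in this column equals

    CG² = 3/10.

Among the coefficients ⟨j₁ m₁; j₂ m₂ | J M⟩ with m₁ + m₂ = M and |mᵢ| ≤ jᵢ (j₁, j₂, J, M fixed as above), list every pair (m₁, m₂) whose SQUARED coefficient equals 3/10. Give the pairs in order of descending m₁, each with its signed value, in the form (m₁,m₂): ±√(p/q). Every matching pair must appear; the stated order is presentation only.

(-1,0): −√(3/10)

Admissible pairs with m₁+m₂ = M = -1: (-2,1), (-1,0), (0,-1)
  (m₁,m₂)=(0,-1): CG² = 1/10, CG = +√(1/10)
  (m₁,m₂)=(-1,0): CG² = 3/10, CG = −√(3/10)   ← matches the target
  (m₁,m₂)=(-2,1): CG² = 3/5, CG = +√(3/5)
Pairs with CG² = 3/10: (-1,0): −√(3/10)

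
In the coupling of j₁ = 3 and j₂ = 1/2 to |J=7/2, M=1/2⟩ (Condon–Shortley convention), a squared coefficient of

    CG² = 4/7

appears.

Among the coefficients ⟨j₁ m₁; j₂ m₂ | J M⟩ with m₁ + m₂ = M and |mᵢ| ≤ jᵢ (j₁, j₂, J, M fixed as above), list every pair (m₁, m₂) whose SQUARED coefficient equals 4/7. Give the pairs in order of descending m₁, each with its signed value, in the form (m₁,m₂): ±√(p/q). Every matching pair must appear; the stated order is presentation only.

(0,1/2): +√(4/7)

Admissible pairs with m₁+m₂ = M = 1/2: (0,1/2), (1,-1/2)
  (m₁,m₂)=(1,-1/2): CG² = 3/7, CG = +√(3/7)
  (m₁,m₂)=(0,1/2): CG² = 4/7, CG = +√(4/7)   ← matches the target
Pairs with CG² = 4/7: (0,1/2): +√(4/7)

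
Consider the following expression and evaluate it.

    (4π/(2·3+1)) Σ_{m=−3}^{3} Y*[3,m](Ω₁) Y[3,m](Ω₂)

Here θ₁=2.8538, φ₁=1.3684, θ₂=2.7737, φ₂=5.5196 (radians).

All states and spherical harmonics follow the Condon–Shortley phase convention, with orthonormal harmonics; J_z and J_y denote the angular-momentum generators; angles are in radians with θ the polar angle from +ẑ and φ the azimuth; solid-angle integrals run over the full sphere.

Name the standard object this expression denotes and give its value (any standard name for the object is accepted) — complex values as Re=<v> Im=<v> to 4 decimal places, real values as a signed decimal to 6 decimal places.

This sum is the spherical-harmonic addition theorem: it equals the Legendre polynomial P_l(cos γ) of the angle γ between the two directions.
Term-by-term m-sum for l=3 (normalisation 4π/7 = 1.795196):
  term(m=-3) = +0.000184+0.000021i   from Y*(Ω₁)=-0.005443-0.007835i, Y(Ω₂)=-0.012798+0.014593i
  term(m=-2) = -0.004222-0.008775i   from Y*(Ω₁)=+0.072568-0.031092i, Y(Ω₂)=-0.005379-0.123229i
  term(m=-1) = -0.068444+0.108882i   from Y*(Ω₁)=+0.066330+0.323235i, Y(Ω₂)=+0.281544+0.269522i
  term(m=+0) = +0.269307+0.000000i   from Y*(Ω₁)=-0.571518-0.000000i, Y(Ω₂)=-0.471213+0.000000i
  term(m=+1) = -0.068444-0.108882i   from Y*(Ω₁)=-0.066330+0.323235i, Y(Ω₂)=-0.281544+0.269522i
  term(m=+2) = -0.004222+0.008775i   from Y*(Ω₁)=+0.072568+0.031092i, Y(Ω₂)=-0.005379+0.123229i
  term(m=+3) = +0.000184-0.000021i   from Y*(Ω₁)=+0.005443-0.007835i, Y(Ω₂)=+0.012798+0.014593i
Total Σ_m = +0.124343-0.000000i. Multiply by 1.795196: +0.223220-0.000000i. P_3(cos γ) = 0.223220

Legendre polynomial (addition theorem), +0.223220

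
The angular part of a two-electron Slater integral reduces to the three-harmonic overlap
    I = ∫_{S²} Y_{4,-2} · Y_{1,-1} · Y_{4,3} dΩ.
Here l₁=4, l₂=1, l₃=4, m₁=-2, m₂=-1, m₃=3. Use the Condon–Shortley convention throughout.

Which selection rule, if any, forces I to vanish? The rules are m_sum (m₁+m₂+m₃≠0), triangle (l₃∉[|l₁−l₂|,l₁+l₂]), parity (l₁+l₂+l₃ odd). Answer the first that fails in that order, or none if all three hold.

parity

m₁+m₂+m₃ = -2 − 1 + 3 = 0  ✓
triangle: |4−1|=3 ≤ l₃=4 ≤ 4+1=5  ✓
parity: l₁+l₂+l₃ = 9 is odd  ✗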